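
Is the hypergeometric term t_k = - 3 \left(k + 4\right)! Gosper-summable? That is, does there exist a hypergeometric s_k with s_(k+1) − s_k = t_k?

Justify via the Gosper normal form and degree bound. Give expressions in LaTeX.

Step 1: r(k) = k + 5.
A = k + 5, B = 1, C = 1.
Solve (k + 5)·f(k+1) − (1)·f(k) = 1.
d = -1 from the (1,0,0) case.
Bound -1 < 0, so the key equation has no polynomial solution.

No — key equation has no polynomial f.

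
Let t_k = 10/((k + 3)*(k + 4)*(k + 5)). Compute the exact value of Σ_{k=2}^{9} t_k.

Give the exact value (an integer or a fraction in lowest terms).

Step 1: r(k) = (k + 3)/(k + 6).
Gosper form: A/B · C(k+1)/C(k) with A=k + 3, B=k + 6, C=1.
Set up (k + 3)·f(k+1) − (k + 5)·f(k) − (1) = 0.
From deg A=1, deg B=1, deg C=0: d=2.
Solving with deg f ≤ 2: f(k) = k*(k + 7)/24.
Get s_k = R·t_k = 5*k*(k + 7)/(12*(k + 3)*(k + 4)) with R(k) = B(k−1)f(k)/C(k) = k*(k + 5)*(k + 7)/24.
Verify: 10/(k**3 + 12*k**2 + 47*k + 60) matches t_k.
Sum = s_(10) − s_(2); s_(10) = 425/1092, s_(2) = 1/4 ⇒ 38/273.

Σ = 38/273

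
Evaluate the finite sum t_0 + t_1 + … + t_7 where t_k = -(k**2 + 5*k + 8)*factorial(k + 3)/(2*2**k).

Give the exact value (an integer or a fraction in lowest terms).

Step 1: r(k) = (k + 4)*(5*k + (k + 1)**2 + 13)/(2*(k**2 + 5*k + 8)).
Gosper form: A/B · C(k+1)/C(k) with A=k/2 + 2, B=1, C=k**2 + 5*k + 8.
Key eq: (k/2 + 2)·f(k+1) = (1)·f(k) + (k**2 + 5*k + 8).
Bound: deg f ≤ 1.
A polynomial solution: f(k) = 2*(k + 2).
Get s_k = R·t_k = -(k + 2)*factorial(k + 3)/2**k with R(k) = B(k−1)f(k)/C(k) = 2*(k + 2)/(k**2 + 5*k + 8).
Check: Δs_k = -(k**2 + 5*k + 8)*factorial(k + 3)/(2*2**k). ✓
Σ_(k=0)^(7) t_k = s_(8) − s_(0) = -1559250 − (-12) = -1559238.

Σ = -1559238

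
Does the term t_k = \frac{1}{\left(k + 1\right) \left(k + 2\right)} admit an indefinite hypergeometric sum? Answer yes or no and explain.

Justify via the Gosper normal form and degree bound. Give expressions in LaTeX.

Yes. s_k = \frac{k}{k + 1}.

Step 1: r(k) = (k + 1)/(k + 3).
Factor: A=k + 1; B=k + 3; C=1.
Need (k + 1)·f(k+1) − (k + 2)·f(k) = 1.
d = 1 from the (1,1,0) case.
Solve for f: f(k) = k (degree 1 ≤ 1).
So s_k = (B(k−1)f/C)·t_k = (k*(k + 2))·t_k = k/(k + 1).
Check: Δs_k = 1/(k**2 + 3*k + 2). ✓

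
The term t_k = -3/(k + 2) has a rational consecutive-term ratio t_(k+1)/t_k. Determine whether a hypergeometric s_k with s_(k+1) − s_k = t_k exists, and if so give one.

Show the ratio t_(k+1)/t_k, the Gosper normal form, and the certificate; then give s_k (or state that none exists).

Ratio r(k) = (k + 2)/(k + 3).
Gosper form: A/B · C(k+1)/C(k) with A=k + 2, B=k + 3, C=1.
Set up (k + 2)·f(k+1) − (k + 2)·f(k) − (1) = 0.
deg f ≤ 0 (via 1,1,0).
f = c0 ⇒ A·f(k+1) − B(k−1)·f(k) − C = -1. The system {-1 = 0} is inconsistent; no antidifference.

no hypergeometric antidifference exists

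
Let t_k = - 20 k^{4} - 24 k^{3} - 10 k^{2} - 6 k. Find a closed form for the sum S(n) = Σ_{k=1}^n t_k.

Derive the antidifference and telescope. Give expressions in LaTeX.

Step 1: r(k) = (10*k**3 + 42*k**2 + 59*k + 30)/(k*(10*k**2 + 2*k + 3)).
A = 1, B = 1, C = k**4 + 6*k**3/5 + k**2/2 + 3*k/10.
Need (1)·f(k+1) − (1)·f(k) = k**4 + 6*k**3/5 + k**2/2 + 3*k/10.
From deg A=0, deg B=0, deg C=4: d=5.
A polynomial solution: f(k) = k*(k - 1)*(k + 1)*(2*k**2 - 2*k + 1)/10.
Get s_k = R·t_k = 2*k*(-2*k**4 + 2*k**3 + k**2 - 2*k + 1) with R(k) = B(k−1)f(k)/C(k) = (k - 1)*(2*k**2 - 2*k + 1)/(10*k**2 + 2*k + 3).
Verify: 2*k*(-10*k**3 - 12*k**2 - 5*k - 3) matches t_k.
Σ_(k=1)^n t_k = s_(n+1) − s_(1) = (2*n*(-2*n**4 - 8*n**3 - 11*n**2 - 7*n - 2)) − (0), i.e. 2*n*(-2*n**4 - 8*n**3 - 11*n**2 - 7*n - 2).

S(n) = 2 n \left(- 2 n^{4} - 8 n^{3} - 11 n^{2} - 7 n - 2\right)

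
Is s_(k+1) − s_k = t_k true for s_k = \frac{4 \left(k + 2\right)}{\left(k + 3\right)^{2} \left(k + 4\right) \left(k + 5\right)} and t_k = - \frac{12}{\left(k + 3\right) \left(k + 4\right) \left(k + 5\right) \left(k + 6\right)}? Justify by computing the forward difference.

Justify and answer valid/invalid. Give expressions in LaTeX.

s_(k+1) = 4*(k + 3)/((k + 4)**2*(k + 5)*(k + 6))
s_(k+1) − s_k = 4*(-(k + 2)*(k + 4)*(k + 6) + (k + 3)**3)/((k + 3)**2*(k + 4)**2*(k + 5)*(k + 6))
(s_(k+1) − s_k) − t_k = 4*(4*k + 15)/(k**6 + 25*k**5 + 257*k**4 + 1391*k**3 + 4182*k**2 + 6624*k + 4320)

Invalid: residual \frac{4 \left(4 k + 15\right)}{k^{6} + 25 k^{5} + 257 k^{4} + 1391 k^{3} + 4182 k^{2} + 6624 k + 4320} ≠ 0.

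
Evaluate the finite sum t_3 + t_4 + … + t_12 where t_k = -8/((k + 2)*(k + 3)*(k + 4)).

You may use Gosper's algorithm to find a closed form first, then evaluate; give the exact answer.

Σ = -7/60

r(k) = (k + 2)/(k + 5) after simplifying.
Factor: A=k + 2; B=k + 5; C=1.
Key eq: (k + 2)·f(k+1) = (k + 4)·f(k) + (1).
d = 2 from the (1,1,0) case.
Match coefficients ⇒ f(k) = k*(k + 5)/12.
Get s_k = R·t_k = 2*k*(-k - 5)/(3*(k + 2)*(k + 3)) with R(k) = B(k−1)f(k)/C(k) = k*(k + 4)*(k + 5)/12.
Δs = -8/(k**3 + 9*k**2 + 26*k + 24), as required.
Sum = s_(13) − s_(3); s_(13) = -13/20, s_(3) = -8/15 ⇒ -7/60.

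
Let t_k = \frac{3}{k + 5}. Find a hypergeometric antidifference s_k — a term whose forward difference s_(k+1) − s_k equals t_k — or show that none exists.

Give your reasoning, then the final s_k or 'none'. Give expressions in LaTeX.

r(k) = (k + 5)/(k + 6) after simplifying.
Take A(k)=k + 5, B(k)=k + 6, C(k)=1.
f must satisfy (k + 5)·f(k+1) − (k + 5)·f(k) = 1.
From deg A=1, deg B=1, deg C=0: d=0.
Generic f = c0 gives residual -1; -1 = 0 cannot hold, so t_k is not Gosper-summable.

not Gosper-summable; s_k does not exist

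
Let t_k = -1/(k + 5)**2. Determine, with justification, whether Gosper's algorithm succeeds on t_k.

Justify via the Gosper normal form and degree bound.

No. Not Gosper-summable.

The ratio is (k + 5)**2/(k + 6)**2.
A = k**2 + 10*k + 25, B = k**2 + 12*k + 36, C = 1.
Need (k**2 + 10*k + 25)·f(k+1) − (k**2 + 10*k + 25)·f(k) = 1.
Bound: deg f ≤ 0.
Generic f = c0 gives residual -1; -1 = 0 cannot hold, so t_k is not Gosper-summable.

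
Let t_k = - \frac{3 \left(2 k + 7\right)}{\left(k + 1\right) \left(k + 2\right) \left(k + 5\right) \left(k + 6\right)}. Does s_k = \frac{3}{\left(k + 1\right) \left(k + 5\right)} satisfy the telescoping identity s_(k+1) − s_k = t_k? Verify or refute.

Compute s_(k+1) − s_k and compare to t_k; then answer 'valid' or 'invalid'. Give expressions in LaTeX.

Valid: the claim telescopes to t_k.

s_(k+1) = 3/((k + 2)*(k + 6))
s_(k+1) − s_k = 3*(-2*k - 7)/(k**4 + 14*k**3 + 65*k**2 + 112*k + 60)
(s_(k+1) − s_k) − t_k = 0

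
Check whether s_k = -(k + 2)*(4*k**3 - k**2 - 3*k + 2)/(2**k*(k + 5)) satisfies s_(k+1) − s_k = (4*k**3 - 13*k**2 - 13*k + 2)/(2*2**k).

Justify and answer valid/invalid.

Invalid: residual 3*(-4*k**4 - 15*k**3 + 80*k**2 + 69*k - 14)/(2*2**k*(k**2 + 11*k + 30)) ≠ 0.

s_(k+1) = (k + 3)*(3*k - 4*(k + 1)**3 + (k + 1)**2 + 1)/(2*2**k*(k + 6))
s_(k+1) − s_k = (4*k**5 + 19*k**4 - 81*k**3 - 291*k**2 - 161*k + 18)/(2*2**k*(k**2 + 11*k + 30))
(s_(k+1) − s_k) − t_k = 3*(-4*k**4 - 15*k**3 + 80*k**2 + 69*k - 14)/(2*2**k*(k**2 + 11*k + 30))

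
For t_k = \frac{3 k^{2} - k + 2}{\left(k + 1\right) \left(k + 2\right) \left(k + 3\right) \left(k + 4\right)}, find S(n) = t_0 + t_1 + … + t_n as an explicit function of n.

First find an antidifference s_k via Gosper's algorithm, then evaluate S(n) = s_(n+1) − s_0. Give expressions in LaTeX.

S(n) = \frac{n^{3} + 3 n^{2} + 6 n + 4}{2 \left(n^{3} + 9 n^{2} + 26 n + 24\right)}

Step 1: r(k) = (k + 1)*(-k + 3*(k + 1)**2 + 1)/((k + 5)*(3*k**2 - k + 2)).
Normal form (A,B,C) = (k + 1, k + 5, k**2 - k/3 + 2/3).
Key eq: (k + 1)·f(k+1) = (k + 4)·f(k) + (k**2 - k/3 + 2/3).
Bound: deg f ≤ 3.
Coefficient equations give f(k) = k*(k**2 + 3)/6.
R(k) = B(k−1)·f(k)/C(k) = k*(k + 4)*(k**2 + 3)/(2*(3*k**2 - k + 2)); s_k = R·t_k = k*(k**2 + 3)/(2*(k + 1)*(k + 2)*(k + 3)).
Verify: (3*k**2 - k + 2)/(k**4 + 10*k**3 + 35*k**2 + 50*k + 24) matches t_k.
Telescope: S(n) = s_(n+1) − s_(0) = (n**3 + 3*n**2 + 6*n + 4)/(2*(n**3 + 9*n**2 + 26*n + 24)) − (0) = (n**3 + 3*n**2 + 6*n + 4)/(2*(n**3 + 9*n**2 + 26*n + 24)).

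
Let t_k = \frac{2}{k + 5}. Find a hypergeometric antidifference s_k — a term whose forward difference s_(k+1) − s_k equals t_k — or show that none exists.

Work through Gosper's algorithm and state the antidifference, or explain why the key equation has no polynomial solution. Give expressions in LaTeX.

Compute t_(k+1)/t_k: get (k + 5)/(k + 6).
Gosper form: A/B · C(k+1)/C(k) with A=k + 5, B=k + 6, C=1.
f must satisfy (k + 5)·f(k+1) − (k + 5)·f(k) = 1.
From deg A=1, deg B=1, deg C=0: d=0.
Write f(k) = c0. Then LHS − RHS = -1, requiring -1 = 0: contradictory. No certificate.

none (Gosper's algorithm certifies no s_k)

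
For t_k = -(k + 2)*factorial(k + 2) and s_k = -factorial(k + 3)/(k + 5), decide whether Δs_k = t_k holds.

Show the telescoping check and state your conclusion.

Invalid: residual 2*(k**2 + 7*k + 9)*factorial(k + 2)/((k + 5)*(k + 6)) ≠ 0.

s_(k+1) = -factorial(k + 4)/(k + 6)
s_(k+1) − s_k = -(k**2 + 8*k + 14)*factorial(k + 3)/((k + 5)*(k + 6))
(s_(k+1) − s_k) − t_k = 2*(k**2 + 7*k + 9)*factorial(k + 2)/((k + 5)*(k + 6))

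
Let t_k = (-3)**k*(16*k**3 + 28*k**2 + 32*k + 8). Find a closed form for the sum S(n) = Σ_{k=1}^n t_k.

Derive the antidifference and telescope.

t_(k+1)/t_k = 3*(-4*k**3 - 19*k**2 - 34*k - 21)/(4*k**3 + 7*k**2 + 8*k + 2).
Take A(k)=-3, B(k)=1, C(k)=k**3 + 7*k**2/4 + 2*k + 1/2.
Solve (-3)·f(k+1) − (1)·f(k) = k**3 + 7*k**2/4 + 2*k + 1/2.
d = 3 from the (0,0,3) case.
A polynomial solution: f(k) = -(2*k - 1)*(2*k**2 + 1)/16.
Certificate R = B(k−1)f/C = -(2*k - 1)*(2*k**2 + 1)/(4*(4*k**3 + 7*k**2 + 8*k + 2)) gives s_k = (-3)**k*(-4*k**3 + 2*k**2 - 2*k + 1).
Verify: (-3)**k*(16*k**3 + 28*k**2 + 32*k + 8) matches t_k.
Telescope: S(n) = s_(n+1) − s_(1) = 3*(-3)**n*(4*n**3 + 10*n**2 + 10*n + 3) − (9) = 12*(-3)**n*n**3 + 30*(-3)**n*n**2 + 30*(-3)**n*n + 9*(-3)**n - 9.

S(n) = 12*(-3)**n*n**3 + 30*(-3)**n*n**2 + 30*(-3)**n*n + 9*(-3)**n - 9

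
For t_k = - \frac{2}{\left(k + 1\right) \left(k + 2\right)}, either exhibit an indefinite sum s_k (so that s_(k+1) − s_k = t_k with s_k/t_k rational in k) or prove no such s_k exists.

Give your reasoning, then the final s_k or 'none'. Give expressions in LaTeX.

The ratio is (k + 1)/(k + 3).
Normal form (A,B,C) = (k + 1, k + 3, 1).
Solve (k + 1)·f(k+1) − (k + 2)·f(k) = 1.
deg f ≤ 1 (via 1,1,0).
A polynomial solution: f(k) = k.
Get s_k = R·t_k = -2*k/(k + 1) with R(k) = B(k−1)f(k)/C(k) = k*(k + 2).
s_(k+1) − s_k = -2/(k**2 + 3*k + 2) = t_k.

s_k = - \frac{2 k}{k + 1}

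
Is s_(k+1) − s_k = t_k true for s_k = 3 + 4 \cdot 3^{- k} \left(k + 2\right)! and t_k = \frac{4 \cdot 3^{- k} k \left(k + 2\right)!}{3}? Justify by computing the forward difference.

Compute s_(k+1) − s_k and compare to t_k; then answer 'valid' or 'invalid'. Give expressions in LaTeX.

Valid: the claim telescopes to t_k.

s_(k+1) = 4*3**(-k - 1)*factorial(k + 3) + 3
s_(k+1) − s_k = 4*k*factorial(k + 2)/(3*3**k)
(s_(k+1) − s_k) − t_k = 0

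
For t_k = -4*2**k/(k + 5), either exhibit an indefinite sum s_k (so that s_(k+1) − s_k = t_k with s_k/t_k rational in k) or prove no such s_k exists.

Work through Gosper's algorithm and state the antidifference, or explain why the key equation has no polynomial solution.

none (Gosper's algorithm certifies no s_k)

r(k) = 2*(k + 5)/(k + 6) after simplifying.
Normal form (A,B,C) = (2*k + 10, k + 6, 1).
Solve (2*k + 10)·f(k+1) − (k + 5)·f(k) = 1.
d = -1 from the (1,1,0) case.
Negative degree bound (-1): no f exists, t_k not Gosper-summable.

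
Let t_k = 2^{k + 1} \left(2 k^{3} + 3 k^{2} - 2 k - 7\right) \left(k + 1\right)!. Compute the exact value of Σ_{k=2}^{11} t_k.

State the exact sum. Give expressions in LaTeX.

Σ = 6070398772838448

t_(k+1)/t_k = 2*(2*k**4 + 13*k**3 + 28*k**2 + 16*k - 8)/(2*k**3 + 3*k**2 - 2*k - 7).
So A=2*k + 4 and B=1, with C=k**3 + 3*k**2/2 - k - 7/2.
Set up (2*k + 4)·f(k+1) − (1)·f(k) − (k**3 + 3*k**2/2 - k - 7/2) = 0.
deg f ≤ 2 (via 1,0,3).
Coefficient equations give f(k) = (k**2 - 2*k - 1)/2.
Get s_k = R·t_k = 2**(k + 1)*(k**2 - 2*k - 1)*factorial(k + 1) with R(k) = B(k−1)f(k)/C(k) = (k**2 - 2*k - 1)/(2*k**3 + 3*k**2 - 2*k - 7).
Check: Δs_k = 2**(k + 1)*(2*k**3 + 3*k**2 - 2*k - 7)*factorial(k + 1). ✓
Σ_(k=2)^(11) t_k = s_(12) − s_(2) = 6070398772838400 − (-48) = 6070398772838448.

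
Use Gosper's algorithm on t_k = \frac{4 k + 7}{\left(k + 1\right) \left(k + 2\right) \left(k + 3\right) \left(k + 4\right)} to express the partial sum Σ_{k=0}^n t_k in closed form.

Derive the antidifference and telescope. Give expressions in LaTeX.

Step 1: r(k) = (k + 1)*(4*k + 11)/((k + 5)*(4*k + 7)).
A = k + 1, B = k + 5, C = k + 7/4.
Set up (k + 1)·f(k+1) − (k + 4)·f(k) − (k + 7/4) = 0.
Bound: deg f ≤ 3.
Coefficient equations give f(k) = k*(k**2 + 6*k + 7)/8.
So s_k = (B(k−1)f/C)·t_k = (k*(k + 4)*(k**2 + 6*k + 7)/(2*(4*k + 7)))·t_k = k*(k**2 + 6*k + 7)/(2*(k + 1)*(k + 2)*(k + 3)).
Check: Δs_k = (4*k + 7)/(k**4 + 10*k**3 + 35*k**2 + 50*k + 24). ✓
s_(n+1) = (n**3 + 9*n**2 + 22*n + 14)/(2*(n**3 + 9*n**2 + 26*n + 24)) and s_(0) = 0, so S(n) = (n**3 + 9*n**2 + 22*n + 14)/(2*(n**3 + 9*n**2 + 26*n + 24)).

S(n) = \frac{n^{3} + 9 n^{2} + 22 n + 14}{2 \left(n^{3} + 9 n^{2} + 26 n + 24\right)}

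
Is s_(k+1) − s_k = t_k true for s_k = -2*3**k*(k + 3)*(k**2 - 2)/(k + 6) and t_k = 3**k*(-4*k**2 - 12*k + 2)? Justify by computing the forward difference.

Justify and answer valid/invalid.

Invalid: residual 3**(k + 1)*(4*k**3 + 34*k**2 + 70*k - 8)/(k**2 + 13*k + 42) ≠ 0.

s_(k+1) = -6*3**k*(k + 4)*((k + 1)**2 - 2)/(k + 7)
s_(k+1) − s_k = 4*3**k*(-k**4 - 13*k**3 - 55*k**2 - 67*k + 15)/(k**2 + 13*k + 42)
(s_(k+1) − s_k) − t_k = 3**(k + 1)*(4*k**3 + 34*k**2 + 70*k - 8)/(k**2 + 13*k + 42)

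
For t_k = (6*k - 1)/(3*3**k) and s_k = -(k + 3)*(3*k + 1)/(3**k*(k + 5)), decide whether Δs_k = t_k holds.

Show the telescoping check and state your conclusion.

s_(k+1) = -(k + 4)*(3*k + 4)/(3*3**k*(k + 6))
s_(k+1) − s_k = (6*k**3 + 53*k**2 + 93*k - 26)/(3*3**k*(k**2 + 11*k + 30))
(s_(k+1) − s_k) − t_k = 4*(-3*k**2 - 19*k + 1)/(3*3**k*(k**2 + 11*k + 30))

Invalid: residual 4*(-3*k**2 - 19*k + 1)/(3*3**k*(k**2 + 11*k + 30)) ≠ 0.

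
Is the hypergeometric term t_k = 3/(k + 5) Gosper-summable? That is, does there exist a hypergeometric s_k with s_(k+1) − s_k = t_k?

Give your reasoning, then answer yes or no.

Compute t_(k+1)/t_k: get (k + 5)/(k + 6).
So A=k + 5 and B=k + 6, with C=1.
Set up (k + 5)·f(k+1) − (k + 5)·f(k) − (1) = 0.
From deg A=1, deg B=1, deg C=0: d=0.
Put f(k) = c0: A·f(k+1) − B(k−1)·f(k) − C = -1; need -1 = 0 — inconsistent ⇒ no f, not summable.

No — t_k has no hypergeometric antidifference.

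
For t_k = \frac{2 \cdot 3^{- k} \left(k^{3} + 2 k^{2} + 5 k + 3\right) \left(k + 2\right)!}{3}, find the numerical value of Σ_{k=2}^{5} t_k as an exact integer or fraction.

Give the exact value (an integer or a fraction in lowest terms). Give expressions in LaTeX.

Σ = 303776/81

r(k) = (k**4 + 8*k**3 + 27*k**2 + 47*k + 33)/(3*(k**3 + 2*k**2 + 5*k + 3)) after simplifying.
Take A(k)=k/3 + 1, B(k)=1, C(k)=k**3 + 2*k**2 + 5*k + 3.
f must satisfy (k/3 + 1)·f(k+1) − (1)·f(k) = k**3 + 2*k**2 + 5*k + 3.
deg f ≤ 2 (via 1,0,3).
Solving with deg f ≤ 2: f(k) = 3*(k**2 - 2).
Certificate R = B(k−1)f/C = 3*(k**2 - 2)/(k**3 + 2*k**2 + 5*k + 3) gives s_k = 2*(k**2 - 2)*factorial(k + 2)/3**k.
Verify: 2*(k**3 + 2*k**2 + 5*k + 3)*factorial(k + 2)/(3*3**k) matches t_k.
Σ_(k=2)^(5) t_k = s_(6) − s_(2) = 304640/81 − (32/3) = 303776/81.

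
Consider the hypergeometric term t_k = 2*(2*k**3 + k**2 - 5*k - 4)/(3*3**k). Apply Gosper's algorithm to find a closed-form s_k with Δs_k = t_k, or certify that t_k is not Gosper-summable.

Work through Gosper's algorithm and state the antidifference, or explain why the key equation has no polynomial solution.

s_k = 2*k*(-k**2 - 2*k - 1)/3**k

r(k) = (2*k**3 + 7*k**2 + 3*k - 6)/(3*(2*k**3 + k**2 - 5*k - 4)) after simplifying.
A = 1/3, B = 1, C = k**3 + k**2/2 - 5*k/2 - 2.
Need (1/3)·f(k+1) − (1)·f(k) = k**3 + k**2/2 - 5*k/2 - 2.
Bound: deg f ≤ 3.
Coefficient equations give f(k) = -3*k*(k + 1)**2/2.
Certificate R = B(k−1)f/C = -3*k*(k + 1)/(2*k**2 - k - 4) gives s_k = 2*k*(-k**2 - 2*k - 1)/3**k.
s_(k+1) − s_k = 2*(2*k**3 + k**2 - 5*k - 4)/(3*3**k) = t_k.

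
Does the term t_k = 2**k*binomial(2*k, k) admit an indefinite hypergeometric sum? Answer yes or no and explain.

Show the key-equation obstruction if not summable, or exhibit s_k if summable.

No; the degree bound rules out any f.

Ratio r(k) = 4*(2*k + 1)/(k + 1).
Normal form (A,B,C) = (8*k + 4, k + 1, 1).
Need (8*k + 4)·f(k+1) − (k)·f(k) = 1.
From deg A=1, deg B=1, deg C=0: d=-1.
Negative degree bound (-1): no f exists, t_k not Gosper-summable.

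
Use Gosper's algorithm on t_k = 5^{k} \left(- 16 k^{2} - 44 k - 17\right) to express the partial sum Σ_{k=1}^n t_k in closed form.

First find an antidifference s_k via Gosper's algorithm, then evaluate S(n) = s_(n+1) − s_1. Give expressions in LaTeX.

S(n) = - 20 \cdot 5^{n} n^{2} - 45 \cdot 5^{n} n - 15 \cdot 5^{n} + 15

r(k) = 5*(16*k**2 + 76*k + 77)/(16*k**2 + 44*k + 17) after simplifying.
So A=5 and B=1, with C=k**2 + 11*k/4 + 17/16.
Solve (5)·f(k+1) − (1)·f(k) = k**2 + 11*k/4 + 17/16.
Bound: deg f ≤ 2.
Solving with deg f ≤ 2: f(k) = (4*k**2 + k - 2)/16.
Certificate R = B(k−1)f/C = (4*k**2 + k - 2)/(16*k**2 + 44*k + 17) gives s_k = 5**k*(-4*k**2 - k + 2).
Check: Δs_k = 5**k*(-16*k**2 - 44*k - 17). ✓
Evaluate: s_(n+1) = 5**(n + 1)*(-4*n**2 - 9*n - 3); subtract s_(1) = -15 ⇒ S(n) = -20*5**n*n**2 - 45*5**n*n - 15*5**n + 15.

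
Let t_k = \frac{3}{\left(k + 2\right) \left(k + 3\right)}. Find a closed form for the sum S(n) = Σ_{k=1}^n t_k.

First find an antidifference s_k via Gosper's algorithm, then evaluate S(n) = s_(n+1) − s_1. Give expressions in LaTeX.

S(n) = \frac{n}{n + 3}

The ratio is (k + 2)/(k + 4).
Factor: A=k + 2; B=k + 4; C=1.
Set up (k + 2)·f(k+1) − (k + 3)·f(k) − (1) = 0.
Degrees (1,1,0) ⇒ d ≤ 1.
Solving with deg f ≤ 1: f(k) = k/2.
Certificate R = B(k−1)f/C = k*(k + 3)/2 gives s_k = 3*k/(2*(k + 2)).
s_(k+1) − s_k = 3/(k**2 + 5*k + 6) = t_k.
Σ_(k=1)^n t_k = s_(n+1) − s_(1) = (3*(n + 1)/(2*(n + 3))) − (1/2), i.e. n/(n + 3).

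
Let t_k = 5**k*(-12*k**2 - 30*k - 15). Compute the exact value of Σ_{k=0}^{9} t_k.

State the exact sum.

Σ = -2929687500

Compute t_(k+1)/t_k: get 5*(4*k**2 + 18*k + 19)/(4*k**2 + 10*k + 5).
Factor: A=5; B=1; C=k**2 + 5*k/2 + 5/4.
Need (5)·f(k+1) − (1)·f(k) = k**2 + 5*k/2 + 5/4.
d = 2 from the (0,0,2) case.
A polynomial solution: f(k) = k**2/4.
So s_k = (B(k−1)f/C)·t_k = (k**2/(4*k**2 + 10*k + 5))·t_k = -3*5**k*k**2.
s_(k+1) − s_k = 3*5**k*(k**2 - 5*(k + 1)**2) = t_k.
Evaluate s at k=10 and k=0: -2929687500 and 0; difference -2929687500.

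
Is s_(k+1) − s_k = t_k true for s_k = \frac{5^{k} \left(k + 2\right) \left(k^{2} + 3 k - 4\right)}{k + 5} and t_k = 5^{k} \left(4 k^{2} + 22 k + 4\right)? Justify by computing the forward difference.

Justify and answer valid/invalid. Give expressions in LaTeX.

s_(k+1) = 5**(k + 1)*k*(k**2 + 8*k + 15)/(k + 6)
s_(k+1) − s_k = 5**k*(4*k**4 + 54*k**3 + 243*k**2 + 371*k + 48)/(k**2 + 11*k + 30)
(s_(k+1) − s_k) − t_k = 5**k*(-12*k**3 - 123*k**2 - 333*k - 72)/(k**2 + 11*k + 30)

Invalid: residual \frac{5^{k} \left(- 12 k^{3} - 123 k^{2} - 333 k - 72\right)}{k^{2} + 11 k + 30} ≠ 0.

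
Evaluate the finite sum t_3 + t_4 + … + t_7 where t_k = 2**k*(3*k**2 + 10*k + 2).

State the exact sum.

Σ = 44888

Step 1: r(k) = 2*(3*k**2 + 16*k + 15)/(3*k**2 + 10*k + 2).
Normal form (A,B,C) = (2, 1, k**2 + 10*k/3 + 2/3).
Key eq: (2)·f(k+1) = (1)·f(k) + (k**2 + 10*k/3 + 2/3).
d = 2 from the (0,0,2) case.
Match coefficients ⇒ f(k) = k*(3*k - 2)/3.
R(k) = B(k−1)·f(k)/C(k) = k*(3*k - 2)/(3*k**2 + 10*k + 2); s_k = R·t_k = 2**k*k*(3*k - 2).
Δs = 2**k*(3*k**2 + 10*k + 2), as required.
Σ_(k=3)^(7) t_k = s_(8) − s_(3) = 45056 − (168) = 44888.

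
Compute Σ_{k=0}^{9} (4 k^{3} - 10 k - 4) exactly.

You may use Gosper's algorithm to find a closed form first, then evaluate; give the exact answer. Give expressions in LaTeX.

Σ = 7610

Step 1: r(k) = (5*k - 2*(k + 1)**3 + 7)/(-2*k**3 + 5*k + 2).
Gosper form: A/B · C(k+1)/C(k) with A=1, B=1, C=k**3 - 5*k/2 - 1.
Solve (1)·f(k+1) − (1)·f(k) = k**3 - 5*k/2 - 1.
Bound: deg f ≤ 4.
Solving with deg f ≤ 4: f(k) = k*(k**3 - 2*k**2 - 4*k + 1)/4.
Get s_k = R·t_k = k*(k**3 - 2*k**2 - 4*k + 1) with R(k) = B(k−1)f(k)/C(k) = k*(k**3 - 2*k**2 - 4*k + 1)/(2*(2*k**3 - 5*k - 2)).
s_(k+1) − s_k = 4*k**3 - 10*k - 4 = t_k.
Sum = s_(10) − s_(0); s_(10) = 7610, s_(0) = 0 ⇒ 7610.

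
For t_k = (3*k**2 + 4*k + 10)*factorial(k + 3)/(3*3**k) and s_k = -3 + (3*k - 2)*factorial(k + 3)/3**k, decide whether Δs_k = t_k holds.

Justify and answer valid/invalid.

Valid: the claim telescopes to t_k.

s_(k+1) = 3**(-k - 1)*(3*k + 1)*factorial(k + 4) - 3
s_(k+1) − s_k = (3*k**2 + 4*k + 10)*factorial(k + 3)/(3*3**k)
(s_(k+1) − s_k) − t_k = 0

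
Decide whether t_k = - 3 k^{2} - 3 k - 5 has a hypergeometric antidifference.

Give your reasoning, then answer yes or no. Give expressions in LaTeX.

Yes. s_k = k \left(- k^{2} - 4\right).

Ratio r(k) = (3*k**2 + 9*k + 11)/(3*k**2 + 3*k + 5).
Normal form (A,B,C) = (1, 1, k**2 + k + 5/3).
Need (1)·f(k+1) − (1)·f(k) = k**2 + k + 5/3.
deg f ≤ 3 (via 0,0,2).
Match coefficients ⇒ f(k) = k*(k**2 + 4)/3.
So s_k = (B(k−1)f/C)·t_k = (k*(k**2 + 4)/(3*k**2 + 3*k + 5))·t_k = k*(-k**2 - 4).
Verify: -3*k**2 - 3*k - 5 matches t_k.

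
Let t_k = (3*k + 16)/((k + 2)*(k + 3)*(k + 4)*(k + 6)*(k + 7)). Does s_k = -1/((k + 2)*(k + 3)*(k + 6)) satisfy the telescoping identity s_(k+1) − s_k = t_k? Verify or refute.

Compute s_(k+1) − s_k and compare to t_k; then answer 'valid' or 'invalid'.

s_(k+1) = -1/((k + 3)*(k + 4)*(k + 7))
s_(k+1) − s_k = (3*k + 16)/(k**5 + 22*k**4 + 185*k**3 + 740*k**2 + 1404*k + 1008)
(s_(k+1) − s_k) − t_k = 0

Valid: the claim telescopes to t_k.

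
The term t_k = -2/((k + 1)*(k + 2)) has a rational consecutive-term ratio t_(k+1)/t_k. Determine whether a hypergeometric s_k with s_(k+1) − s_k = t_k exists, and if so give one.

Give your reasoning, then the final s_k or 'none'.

s_k = -2*k/(k + 1)

The ratio is (k + 1)/(k + 3).
A = k + 1, B = k + 3, C = 1.
f must satisfy (k + 1)·f(k+1) − (k + 2)·f(k) = 1.
deg f ≤ 1 (via 1,1,0).
Solving with deg f ≤ 1: f(k) = k.
Then R = B(k−1)f/C = k*(k + 2), so s_k = R(k)·t_k = -2*k/(k + 1).
Check: Δs_k = -2/(k**2 + 3*k + 2). ✓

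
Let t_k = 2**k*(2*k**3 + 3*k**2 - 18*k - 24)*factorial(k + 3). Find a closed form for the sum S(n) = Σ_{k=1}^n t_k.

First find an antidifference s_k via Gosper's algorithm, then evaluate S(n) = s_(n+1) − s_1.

S(n) = 2*2**n*n**2*factorial(n + 4) - 4*2**n*n*factorial(n + 4) - 6*2**n*factorial(n + 4) + 144

Ratio r(k) = 2*(2*k**4 + 17*k**3 + 30*k**2 - 61*k - 148)/(2*k**3 + 3*k**2 - 18*k - 24).
So A=2*k + 8 and B=1, with C=k**3 + 3*k**2/2 - 9*k - 12.
Solve (2*k + 8)·f(k+1) − (1)·f(k) = k**3 + 3*k**2/2 - 9*k - 12.
Bound: deg f ≤ 2.
Solve for f: f(k) = k*(k - 4)/2 (degree 2 ≤ 2).
Certificate R = B(k−1)f/C = k*(k - 4)/(2*k**3 + 3*k**2 - 18*k - 24) gives s_k = 2**k*k*(k - 4)*factorial(k + 3).
Δs = 2**k*(2*k**3 + 3*k**2 - 18*k - 24)*factorial(k + 3), as required.
s_(n+1) = 2**(n + 1)*(n - 3)*(n + 1)*factorial(n + 4) and s_(1) = -144, so S(n) = 2*2**n*n**2*factorial(n + 4) - 4*2**n*n*factorial(n + 4) - 6*2**n*factorial(n + 4) + 144.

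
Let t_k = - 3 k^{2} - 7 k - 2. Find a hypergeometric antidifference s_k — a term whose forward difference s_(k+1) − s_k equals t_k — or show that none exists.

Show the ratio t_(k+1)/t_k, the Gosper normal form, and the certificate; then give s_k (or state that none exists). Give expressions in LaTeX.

s_k = k \left(- k^{2} - 2 k + 1\right)

t_(k+1)/t_k = (3*k**2 + 13*k + 12)/(3*k**2 + 7*k + 2).
A = 1, B = 1, C = k**2 + 7*k/3 + 2/3.
Set up (1)·f(k+1) − (1)·f(k) − (k**2 + 7*k/3 + 2/3) = 0.
d = 3 from the (0,0,2) case.
Coefficient equations give f(k) = k*(k**2 + 2*k - 1)/3.
Then R = B(k−1)f/C = k*(k**2 + 2*k - 1)/((k + 2)*(3*k + 1)), so s_k = R(k)·t_k = k*(-k**2 - 2*k + 1).
Check: Δs_k = -3*k**2 - 7*k - 2. ✓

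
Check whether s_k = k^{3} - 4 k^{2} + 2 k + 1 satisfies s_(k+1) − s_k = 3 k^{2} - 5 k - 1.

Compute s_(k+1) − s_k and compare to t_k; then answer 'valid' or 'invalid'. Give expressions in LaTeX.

s_(k+1) = k*(k**2 - k - 3)
s_(k+1) − s_k = 3*k**2 - 5*k - 1
(s_(k+1) − s_k) − t_k = 0

Valid — Δs_k = t_k.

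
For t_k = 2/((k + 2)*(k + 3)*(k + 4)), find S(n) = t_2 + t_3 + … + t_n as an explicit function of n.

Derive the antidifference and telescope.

Compute t_(k+1)/t_k: get (k + 2)/(k + 5).
A = k + 2, B = k + 5, C = 1.
Need (k + 2)·f(k+1) − (k + 4)·f(k) = 1.
Degrees (1,1,0) ⇒ d ≤ 2.
A polynomial solution: f(k) = k*(k + 5)/12.
Get s_k = R·t_k = k*(k + 5)/(6*(k + 2)*(k + 3)) with R(k) = B(k−1)f(k)/C(k) = k*(k + 4)*(k + 5)/12.
s_(k+1) − s_k = 2/(k**3 + 9*k**2 + 26*k + 24) = t_k.
Σ_(k=2)^n t_k = s_(n+1) − s_(2) = ((n**2 + 7*n + 6)/(6*(n**2 + 7*n + 12))) − (7/60), i.e. (n**2 + 7*n - 8)/(20*(n**2 + 7*n + 12)).

S(n) = (n**2 + 7*n - 8)/(20*(n**2 + 7*n + 12))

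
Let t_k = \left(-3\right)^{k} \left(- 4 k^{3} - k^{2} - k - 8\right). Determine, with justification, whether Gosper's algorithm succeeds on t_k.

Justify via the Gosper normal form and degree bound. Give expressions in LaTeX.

r(k) = 3*(-4*k**3 - 13*k**2 - 15*k - 14)/(4*k**3 + k**2 + k + 8) after simplifying.
Factor: A=-3; B=1; C=k**3 + k**2/4 + k/4 + 2.
Solve (-3)·f(k+1) − (1)·f(k) = k**3 + k**2/4 + k/4 + 2.
d = 3 from the (0,0,3) case.
Solving with deg f ≤ 3: f(k) = -(k**3 - 2*k**2 + k + 2)/4.
Get s_k = R·t_k = (-3)**k*(k**3 - 2*k**2 + k + 2) with R(k) = B(k−1)f(k)/C(k) = -(k**3 - 2*k**2 + k + 2)/(4*k**3 + k**2 + k + 8).
Verify: (-3)**k*(-4*k**3 - k**2 - k - 8) matches t_k.

Yes. s_k = \left(-3\right)^{k} \left(k^{3} - 2 k^{2} + k + 2\right).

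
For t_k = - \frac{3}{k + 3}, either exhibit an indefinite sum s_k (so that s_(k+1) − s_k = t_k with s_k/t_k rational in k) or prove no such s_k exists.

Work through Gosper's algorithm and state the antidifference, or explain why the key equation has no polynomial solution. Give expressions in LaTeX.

none — t_k is not Gosper-summable

r(k) = (k + 3)/(k + 4) after simplifying.
Gosper form: A/B · C(k+1)/C(k) with A=k + 3, B=k + 4, C=1.
Set up (k + 3)·f(k+1) − (k + 3)·f(k) − (1) = 0.
d = 0 from the (1,1,0) case.
Put f(k) = c0: A·f(k+1) − B(k−1)·f(k) − C = -1; need -1 = 0 — inconsistent ⇒ no f, not summable.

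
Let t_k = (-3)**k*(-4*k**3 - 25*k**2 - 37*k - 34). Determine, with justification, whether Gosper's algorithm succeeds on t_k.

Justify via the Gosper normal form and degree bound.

r(k) = 3*(-4*k**3 - 37*k**2 - 99*k - 100)/(4*k**3 + 25*k**2 + 37*k + 34) after simplifying.
Factor: A=-3; B=1; C=k**3 + 25*k**2/4 + 37*k/4 + 17/2.
Need (-3)·f(k+1) − (1)·f(k) = k**3 + 25*k**2/4 + 37*k/4 + 17/2.
Degrees (0,0,3) ⇒ d ≤ 3.
Solving with deg f ≤ 3: f(k) = -(k + 4)*(k**2 + 1)/4.
R(k) = B(k−1)·f(k)/C(k) = -(k + 4)*(k**2 + 1)/(4*k**3 + 25*k**2 + 37*k + 34); s_k = R·t_k = (-3)**k*(k**3 + 4*k**2 + k + 4).
Verify: (-3)**k*(-4*k**3 - 25*k**2 - 37*k - 34) matches t_k.

Yes. s_k = (-3)**k*(k**3 + 4*k**2 + k + 4).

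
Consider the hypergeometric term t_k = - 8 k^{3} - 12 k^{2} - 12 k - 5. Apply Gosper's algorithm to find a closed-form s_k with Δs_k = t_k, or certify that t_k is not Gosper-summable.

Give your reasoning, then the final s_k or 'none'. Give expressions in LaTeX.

Step 1: r(k) = (8*k**3 + 36*k**2 + 60*k + 37)/(8*k**3 + 12*k**2 + 12*k + 5).
Factor: A=1; B=1; C=k**3 + 3*k**2/2 + 3*k/2 + 5/8.
Key eq: (1)·f(k+1) = (1)·f(k) + (k**3 + 3*k**2/2 + 3*k/2 + 5/8).
d = 4 from the (0,0,3) case.
A polynomial solution: f(k) = k*(2*k**3 + 2*k + 1)/8.
Then R = B(k−1)f/C = k*(2*k**3 + 2*k + 1)/(8*k**3 + 12*k**2 + 12*k + 5), so s_k = R(k)·t_k = k*(-2*k**3 - 2*k - 1).
Verify: -8*k**3 - 12*k**2 - 12*k - 5 matches t_k.

s_k = k \left(- 2 k^{3} - 2 k - 1\right)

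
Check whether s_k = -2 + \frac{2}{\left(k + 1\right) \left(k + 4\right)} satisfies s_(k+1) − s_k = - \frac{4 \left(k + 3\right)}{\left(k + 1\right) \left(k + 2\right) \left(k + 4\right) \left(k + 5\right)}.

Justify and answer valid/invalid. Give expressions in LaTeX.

s_(k+1) = -2 + 2/((k + 2)*(k + 5))
s_(k+1) − s_k = 4*(-k - 3)/(k**4 + 12*k**3 + 49*k**2 + 78*k + 40)
(s_(k+1) − s_k) − t_k = 0

valid (s_(k+1) − s_k reduces to t_k)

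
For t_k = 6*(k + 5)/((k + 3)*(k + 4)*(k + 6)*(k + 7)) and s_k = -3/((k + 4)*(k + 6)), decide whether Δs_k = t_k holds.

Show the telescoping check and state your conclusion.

Invalid: residual 3*(-3*k - 17)/(k**5 + 25*k**4 + 245*k**3 + 1175*k**2 + 2754*k + 2520) ≠ 0.

s_(k+1) = -3/((k + 5)*(k + 7))
s_(k+1) − s_k = 3*(2*k + 11)/(k**4 + 22*k**3 + 179*k**2 + 638*k + 840)
(s_(k+1) − s_k) − t_k = 3*(-3*k - 17)/(k**5 + 25*k**4 + 245*k**3 + 1175*k**2 + 2754*k + 2520)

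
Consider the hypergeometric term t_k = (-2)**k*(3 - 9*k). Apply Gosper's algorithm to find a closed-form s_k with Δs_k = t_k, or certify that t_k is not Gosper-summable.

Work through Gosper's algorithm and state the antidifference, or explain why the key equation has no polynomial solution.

t_(k+1)/t_k = 2*(-3*k - 2)/(3*k - 1).
Factor: A=-2; B=1; C=k - 1/3.
f must satisfy (-2)·f(k+1) − (1)·f(k) = k - 1/3.
Degrees (0,0,1) ⇒ d ≤ 1.
Match coefficients ⇒ f(k) = -(k - 1)/3.
Then R = B(k−1)f/C = -(k - 1)/(3*k - 1), so s_k = R(k)·t_k = 3*(-2)**k*(k - 1).
Verify: (-2)**k*(3 - 9*k) matches t_k.

s_k = 3*(-2)**k*(k - 1)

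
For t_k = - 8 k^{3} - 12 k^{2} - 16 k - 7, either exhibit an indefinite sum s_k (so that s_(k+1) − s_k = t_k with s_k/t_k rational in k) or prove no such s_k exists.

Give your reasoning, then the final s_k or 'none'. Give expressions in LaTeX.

Step 1: r(k) = (8*k**3 + 36*k**2 + 64*k + 43)/(8*k**3 + 12*k**2 + 16*k + 7).
Gosper form: A/B · C(k+1)/C(k) with A=1, B=1, C=k**3 + 3*k**2/2 + 2*k + 7/8.
Need (1)·f(k+1) − (1)·f(k) = k**3 + 3*k**2/2 + 2*k + 7/8.
deg f ≤ 4 (via 0,0,3).
Solve for f: f(k) = k*(2*k**3 + 4*k + 1)/8 (degree 4 ≤ 4).
So s_k = (B(k−1)f/C)·t_k = (k*(2*k**3 + 4*k + 1)/(8*k**3 + 12*k**2 + 16*k + 7))·t_k = k*(-2*k**3 - 4*k - 1).
s_(k+1) − s_k = -8*k**3 - 12*k**2 - 16*k - 7 = t_k.

s_k = k \left(- 2 k^{3} - 4 k - 1\right)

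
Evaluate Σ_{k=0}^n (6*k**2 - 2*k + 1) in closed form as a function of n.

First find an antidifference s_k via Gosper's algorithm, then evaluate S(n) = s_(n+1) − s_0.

Step 1: r(k) = (6*k**2 + 10*k + 5)/(6*k**2 - 2*k + 1).
Gosper form: A/B · C(k+1)/C(k) with A=1, B=1, C=k**2 - k/3 + 1/6.
Set up (1)·f(k+1) − (1)·f(k) − (k**2 - k/3 + 1/6) = 0.
deg f ≤ 3 (via 0,0,2).
Coefficient equations give f(k) = k*(2*k**2 - 4*k + 3)/6.
Then R = B(k−1)f/C = k*(2*k**2 - 4*k + 3)/(6*k**2 - 2*k + 1), so s_k = R(k)·t_k = k*(2*k**2 - 4*k + 3).
Verify: 6*k**2 - 2*k + 1 matches t_k.
s_(n+1) = 2*n**3 + 2*n**2 + n + 1 and s_(0) = 0, so S(n) = 2*n**3 + 2*n**2 + n + 1.

S(n) = 2*n**3 + 2*n**2 + n + 1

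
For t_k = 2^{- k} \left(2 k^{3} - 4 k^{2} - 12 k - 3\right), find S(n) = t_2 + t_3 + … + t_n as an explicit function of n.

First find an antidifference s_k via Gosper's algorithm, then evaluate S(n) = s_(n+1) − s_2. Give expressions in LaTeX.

S(n) = 2^{- n - 1} \left(19 \cdot 2^{n} - 4 n^{3} - 16 n^{2} - 16 n - 2\right)

t_(k+1)/t_k = (k**3 + k**2 - 7*k - 17/2)/(2*k**3 - 4*k**2 - 12*k - 3).
Factor: A=1/2; B=1; C=k**3 - 2*k**2 - 6*k - 3/2.
Set up (1/2)·f(k+1) − (1)·f(k) − (k**3 - 2*k**2 - 6*k - 3/2) = 0.
From deg A=0, deg B=0, deg C=3: d=3.
Solve for f: f(k) = -2*k**3 - 2*k**2 + 2*k + 1 (degree 3 ≤ 3).
Then R = B(k−1)f/C = -2*(2*k**3 + 2*k**2 - 2*k - 1)/(2*k**3 - 4*k**2 - 12*k - 3), so s_k = R(k)·t_k = 2*(-2*k**3 - 2*k**2 + 2*k + 1)/2**k.
s_(k+1) − s_k = (2*k**3 - 4*k**2 - 12*k - 3)/2**k = t_k.
s_(n+1) = (-2*n**3 - 8*n**2 - 8*n - 1)/2**n and s_(2) = -19/2, so S(n) = 2**(-n - 1)*(19*2**n - 4*n**3 - 16*n**2 - 16*n - 2).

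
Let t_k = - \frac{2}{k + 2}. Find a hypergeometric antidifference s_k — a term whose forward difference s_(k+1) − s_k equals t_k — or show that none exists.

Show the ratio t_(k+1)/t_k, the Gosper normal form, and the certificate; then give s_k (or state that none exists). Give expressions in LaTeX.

no hypergeometric antidifference exists

Step 1: r(k) = (k + 2)/(k + 3).
Take A(k)=k + 2, B(k)=k + 3, C(k)=1.
Solve (k + 2)·f(k+1) − (k + 2)·f(k) = 1.
Degrees (1,1,0) ⇒ d ≤ 0.
Generic f = c0 gives residual -1; -1 = 0 cannot hold, so t_k is not Gosper-summable.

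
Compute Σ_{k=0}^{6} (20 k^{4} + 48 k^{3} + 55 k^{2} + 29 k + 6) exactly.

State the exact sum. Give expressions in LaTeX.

Step 1: r(k) = (20*k**4 + 128*k**3 + 319*k**2 + 363*k + 158)/(20*k**4 + 48*k**3 + 55*k**2 + 29*k + 6).
Gosper form: A/B · C(k+1)/C(k) with A=1, B=1, C=k**4 + 12*k**3/5 + 11*k**2/4 + 29*k/20 + 3/10.
Solve (1)·f(k+1) − (1)·f(k) = k**4 + 12*k**3/5 + 11*k**2/4 + 29*k/20 + 3/10.
Degrees (0,0,4) ⇒ d ≤ 5.
Coefficient equations give f(k) = k**2*(4*k**3 + 2*k**2 + k - 1)/20.
Get s_k = R·t_k = k**2*(4*k**3 + 2*k**2 + k - 1) with R(k) = B(k−1)f(k)/C(k) = k**2*(4*k**3 + 2*k**2 + k - 1)/(20*k**4 + 48*k**3 + 55*k**2 + 29*k + 6).
Check: Δs_k = 20*k**4 + 48*k**3 + 55*k**2 + 29*k + 6. ✓
Telescoping: Σ = s_(7) − s_(0) = 72324 − (0) = 72324.

Σ = 72324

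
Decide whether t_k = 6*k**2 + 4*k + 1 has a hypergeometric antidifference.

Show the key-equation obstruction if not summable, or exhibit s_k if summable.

Yes. s_k = k**2*(2*k - 1).

t_(k+1)/t_k = (6*k**2 + 16*k + 11)/(6*k**2 + 4*k + 1).
So A=1 and B=1, with C=k**2 + 2*k/3 + 1/6.
Solve (1)·f(k+1) − (1)·f(k) = k**2 + 2*k/3 + 1/6.
From deg A=0, deg B=0, deg C=2: d=3.
A polynomial solution: f(k) = k**2*(2*k - 1)/6.
Certificate R = B(k−1)f/C = k**2*(2*k - 1)/(6*k**2 + 4*k + 1) gives s_k = k**2*(2*k - 1).
Verify: 6*k**2 + 4*k + 1 matches t_k.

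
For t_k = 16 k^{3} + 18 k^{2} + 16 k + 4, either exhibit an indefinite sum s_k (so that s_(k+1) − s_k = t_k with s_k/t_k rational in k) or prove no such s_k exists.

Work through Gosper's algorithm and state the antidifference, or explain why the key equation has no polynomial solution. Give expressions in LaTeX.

s_k = k \left(4 k^{3} - 2 k^{2} + 3 k - 1\right)

Ratio r(k) = (8*k**3 + 33*k**2 + 50*k + 27)/(8*k**3 + 9*k**2 + 8*k + 2).
Take A(k)=1, B(k)=1, C(k)=k**3 + 9*k**2/8 + k + 1/4.
Solve (1)·f(k+1) − (1)·f(k) = k**3 + 9*k**2/8 + k + 1/4.
From deg A=0, deg B=0, deg C=3: d=4.
Coefficient equations give f(k) = k*(4*k**3 - 2*k**2 + 3*k - 1)/16.
So s_k = (B(k−1)f/C)·t_k = (k*(4*k**3 - 2*k**2 + 3*k - 1)/(2*(8*k**3 + 9*k**2 + 8*k + 2)))·t_k = k*(4*k**3 - 2*k**2 + 3*k - 1).
Verify: 16*k**3 + 18*k**2 + 16*k + 4 matches t_k.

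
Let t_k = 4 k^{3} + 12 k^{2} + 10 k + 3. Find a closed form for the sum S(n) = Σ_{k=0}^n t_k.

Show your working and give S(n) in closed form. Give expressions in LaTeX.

r(k) = (4*k**3 + 24*k**2 + 46*k + 29)/(4*k**3 + 12*k**2 + 10*k + 3) after simplifying.
Factor: A=1; B=1; C=k**3 + 3*k**2 + 5*k/2 + 3/4.
Solve (1)·f(k+1) − (1)·f(k) = k**3 + 3*k**2 + 5*k/2 + 3/4.
d = 4 from the (0,0,3) case.
Solve for f: f(k) = k**3*(k + 2)/4 (degree 4 ≤ 4).
Certificate R = B(k−1)f/C = k**3*(k + 2)/(4*k**3 + 12*k**2 + 10*k + 3) gives s_k = k**3*(k + 2).
s_(k+1) − s_k = 4*k**3 + 12*k**2 + 10*k + 3 = t_k.
s_(n+1) = n**4 + 6*n**3 + 12*n**2 + 10*n + 3 and s_(0) = 0, so S(n) = n**4 + 6*n**3 + 12*n**2 + 10*n + 3.

S(n) = n^{4} + 6 n^{3} + 12 n^{2} + 10 n + 3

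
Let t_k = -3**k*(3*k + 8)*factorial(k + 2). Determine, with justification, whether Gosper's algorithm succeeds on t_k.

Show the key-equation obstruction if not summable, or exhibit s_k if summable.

t_(k+1)/t_k = 3*(k + 3)*(3*k + 11)/(3*k + 8).
Gosper form: A/B · C(k+1)/C(k) with A=3*k + 9, B=1, C=k + 8/3.
Set up (3*k + 9)·f(k+1) − (1)·f(k) − (k + 8/3) = 0.
From deg A=1, deg B=0, deg C=1: d=0.
Solving with deg f ≤ 0: f(k) = 1/3.
Get s_k = R·t_k = -3**k*factorial(k + 2) with R(k) = B(k−1)f(k)/C(k) = 1/(3*k + 8).
s_(k+1) − s_k = -3**k*(3*k + 8)*factorial(k + 2) = t_k.

Yes. s_k = -3**k*factorial(k + 2).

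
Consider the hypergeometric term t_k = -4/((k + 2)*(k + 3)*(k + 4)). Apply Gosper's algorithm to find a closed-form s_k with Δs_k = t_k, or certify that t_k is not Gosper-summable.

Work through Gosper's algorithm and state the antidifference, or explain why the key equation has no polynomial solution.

The ratio is (k + 2)/(k + 5).
Factor: A=k + 2; B=k + 5; C=1.
Set up (k + 2)·f(k+1) − (k + 4)·f(k) − (1) = 0.
deg f ≤ 2 (via 1,1,0).
A polynomial solution: f(k) = k*(k + 5)/12.
Get s_k = R·t_k = k*(-k - 5)/(3*(k + 2)*(k + 3)) with R(k) = B(k−1)f(k)/C(k) = k*(k + 4)*(k + 5)/12.
Check: Δs_k = -4/(k**3 + 9*k**2 + 26*k + 24). ✓

s_k = k*(-k - 5)/(3*(k + 2)*(k + 3))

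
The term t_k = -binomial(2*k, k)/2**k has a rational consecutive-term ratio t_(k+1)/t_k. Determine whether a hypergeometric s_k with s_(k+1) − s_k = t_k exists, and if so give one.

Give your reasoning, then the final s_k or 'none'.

none (Gosper's algorithm certifies no s_k)

r(k) = (2*k + 1)/(k + 1) after simplifying.
So A=2*k + 1 and B=k + 1, with C=1.
Solve (2*k + 1)·f(k+1) − (k)·f(k) = 1.
d = -1 from the (1,1,0) case.
deg f ≤ -1 is impossible — no certificate.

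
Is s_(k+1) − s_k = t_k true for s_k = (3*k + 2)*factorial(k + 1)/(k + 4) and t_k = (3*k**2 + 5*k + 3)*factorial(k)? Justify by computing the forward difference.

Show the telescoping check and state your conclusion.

Invalid: residual -3*(3*k**3 + 17*k**2 + 20*k + 10)*factorial(k)/((k + 4)*(k + 5)) ≠ 0.

s_(k+1) = (3*k + 5)*factorial(k + 2)/(k + 5)
s_(k+1) − s_k = (3*k**3 + 20*k**2 + 37*k + 30)*factorial(k + 1)/((k + 4)*(k + 5))
(s_(k+1) − s_k) − t_k = -3*(3*k**3 + 17*k**2 + 20*k + 10)*factorial(k)/((k + 4)*(k + 5))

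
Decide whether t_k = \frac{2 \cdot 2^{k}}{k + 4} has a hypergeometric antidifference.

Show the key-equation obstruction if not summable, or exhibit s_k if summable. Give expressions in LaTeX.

r(k) = 2*(k + 4)/(k + 5) after simplifying.
Factor: A=2*k + 8; B=k + 5; C=1.
Set up (2*k + 8)·f(k+1) − (k + 4)·f(k) − (1) = 0.
d = -1 from the (1,1,0) case.
d = -1 < 0 ⇒ no nonzero polynomial f; not summable.

No — negative degree bound, so no certificate f.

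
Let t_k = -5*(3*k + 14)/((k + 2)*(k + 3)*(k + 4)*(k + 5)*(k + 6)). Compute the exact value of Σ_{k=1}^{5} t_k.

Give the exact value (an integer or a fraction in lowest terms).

Σ = -25/396

t_(k+1)/t_k = (k + 2)*(3*k + 17)/((k + 7)*(3*k + 14)).
Gosper form: A/B · C(k+1)/C(k) with A=k + 2, B=k + 7, C=k + 14/3.
Key eq: (k + 2)·f(k+1) = (k + 6)·f(k) + (k + 14/3).
d = 4 from the (1,1,1) case.
A polynomial solution: f(k) = k*(k + 4)*(k**2 + 10*k + 31)/90.
Then R = B(k−1)f/C = k*(k + 4)*(k + 6)*(k**2 + 10*k + 31)/(30*(3*k + 14)), so s_k = R(k)·t_k = k*(-k**2 - 10*k - 31)/(6*(k**3 + 10*k**2 + 31*k + 30)).
s_(k+1) − s_k = 5*(-3*k - 14)/(k**5 + 20*k**4 + 155*k**3 + 580*k**2 + 1044*k + 720) = t_k.
Σ_(k=1)^(5) t_k = s_(6) − s_(1) = -127/792 − (-7/72) = -25/396.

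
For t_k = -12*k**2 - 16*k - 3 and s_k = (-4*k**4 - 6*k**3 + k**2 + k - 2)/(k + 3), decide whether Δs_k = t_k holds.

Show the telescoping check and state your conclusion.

s_(k+1) = (k - 4*(k + 1)**4 - 6*(k + 1)**3 + (k + 1)**2 - 1)/(k + 4)
s_(k+1) − s_k = (-12*k**4 - 84*k**3 - 159*k**2 - 105*k - 22)/(k**2 + 7*k + 12)
(s_(k+1) − s_k) − t_k = 2*(8*k**3 + 50*k**2 + 54*k + 7)/(k**2 + 7*k + 12)

Invalid: residual 2*(8*k**3 + 50*k**2 + 54*k + 7)/(k**2 + 7*k + 12) ≠ 0.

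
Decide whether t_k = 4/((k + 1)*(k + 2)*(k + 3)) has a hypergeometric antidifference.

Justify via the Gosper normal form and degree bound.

r(k) = (k + 1)/(k + 4) after simplifying.
Normal form (A,B,C) = (k + 1, k + 4, 1).
Key eq: (k + 1)·f(k+1) = (k + 3)·f(k) + (1).
Bound: deg f ≤ 2.
Match coefficients ⇒ f(k) = k*(k + 3)/4.
Get s_k = R·t_k = k*(k + 3)/((k + 1)*(k + 2)) with R(k) = B(k−1)f(k)/C(k) = k*(k + 3)**2/4.
Verify: 4/(k**3 + 6*k**2 + 11*k + 6) matches t_k.

Yes. s_k = k*(k + 3)/((k + 1)*(k + 2)).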